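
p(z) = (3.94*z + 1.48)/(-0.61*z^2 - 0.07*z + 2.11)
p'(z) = (1.22*z + 0.07)*(3.94*z + 1.48)/(-0.61*z^2 - 0.07*z + 2.11)^2 + 3.94/(-0.61*z^2 - 0.07*z + 2.11) = (2.4034*z^2 + 1.8056*z + 8.417)/(0.3721*z^4 + 0.0854*z^3 - 2.5693*z^2 - 0.2954*z + 4.4521)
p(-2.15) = 12.50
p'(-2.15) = 50.03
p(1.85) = -81.78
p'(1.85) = 1738.07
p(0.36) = 1.45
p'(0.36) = 2.33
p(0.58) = 2.02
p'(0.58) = 2.96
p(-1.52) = -5.59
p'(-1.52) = 17.23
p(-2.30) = 7.93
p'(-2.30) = 18.58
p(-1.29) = -3.04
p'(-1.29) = 7.18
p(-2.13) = 13.60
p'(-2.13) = 59.87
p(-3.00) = 3.26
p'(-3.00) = 2.45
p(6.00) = -1.24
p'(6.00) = 0.26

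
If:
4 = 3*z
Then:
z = 4/3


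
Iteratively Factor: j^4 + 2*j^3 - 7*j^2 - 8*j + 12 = (j - 1)*(j^3 + 3*j^2 - 4*j - 12) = (j - 1)*(j + 2)*(j^2 + j - 6) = (j - 2)*(j - 1)*(j + 2)*(j + 3)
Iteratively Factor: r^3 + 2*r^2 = (r + 2)*(r^2) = r*(r + 2)*(r)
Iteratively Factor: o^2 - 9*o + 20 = (o - 5)*(o - 4)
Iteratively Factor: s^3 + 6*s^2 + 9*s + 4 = (s + 1)*(s^2 + 5*s + 4) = (s + 1)*(s + 4)*(s + 1)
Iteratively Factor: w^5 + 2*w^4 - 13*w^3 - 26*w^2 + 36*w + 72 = (w - 3)*(w^4 + 5*w^3 + 2*w^2 - 20*w - 24) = (w - 3)*(w + 2)*(w^3 + 3*w^2 - 4*w - 12) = (w - 3)*(w + 2)^2*(w^2 + w - 6) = (w - 3)*(w + 2)^2*(w + 3)*(w - 2)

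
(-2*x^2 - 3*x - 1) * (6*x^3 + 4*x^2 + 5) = -12*x^5 - 26*x^4 - 18*x^3 - 14*x^2 - 15*x - 5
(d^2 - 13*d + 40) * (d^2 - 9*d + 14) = d^4 - 22*d^3 + 171*d^2 - 542*d + 560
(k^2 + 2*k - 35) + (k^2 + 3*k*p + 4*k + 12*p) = 2*k^2 + 3*k*p + 6*k + 12*p - 35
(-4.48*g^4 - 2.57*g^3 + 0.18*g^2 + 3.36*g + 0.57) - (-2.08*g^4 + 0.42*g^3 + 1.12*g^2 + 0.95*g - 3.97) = -2.4*g^4 - 2.99*g^3 - 0.94*g^2 + 2.41*g + 4.54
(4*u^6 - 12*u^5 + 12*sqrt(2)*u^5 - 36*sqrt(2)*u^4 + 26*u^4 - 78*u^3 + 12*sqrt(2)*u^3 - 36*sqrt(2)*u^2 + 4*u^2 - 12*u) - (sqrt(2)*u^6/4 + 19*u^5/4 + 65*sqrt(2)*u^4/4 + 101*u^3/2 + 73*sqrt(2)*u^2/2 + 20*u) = -sqrt(2)*u^6/4 + 4*u^6 - 67*u^5/4 + 12*sqrt(2)*u^5 - 209*sqrt(2)*u^4/4 + 26*u^4 - 257*u^3/2 + 12*sqrt(2)*u^3 - 145*sqrt(2)*u^2/2 + 4*u^2 - 32*u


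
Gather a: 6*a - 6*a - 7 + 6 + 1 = 0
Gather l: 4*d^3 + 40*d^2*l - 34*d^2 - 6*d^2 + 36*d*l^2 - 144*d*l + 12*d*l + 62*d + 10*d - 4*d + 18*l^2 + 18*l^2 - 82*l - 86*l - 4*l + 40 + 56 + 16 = 4*d^3 - 40*d^2 + 68*d + l^2*(36*d + 36) + l*(40*d^2 - 132*d - 172) + 112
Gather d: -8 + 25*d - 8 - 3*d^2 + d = -3*d^2 + 26*d - 16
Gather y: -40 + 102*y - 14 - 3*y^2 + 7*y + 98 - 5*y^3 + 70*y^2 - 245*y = -5*y^3 + 67*y^2 - 136*y + 44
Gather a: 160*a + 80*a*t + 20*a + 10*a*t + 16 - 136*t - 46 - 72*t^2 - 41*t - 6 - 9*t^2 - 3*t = a*(90*t + 180) - 81*t^2 - 180*t - 36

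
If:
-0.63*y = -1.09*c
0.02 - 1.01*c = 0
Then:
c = 0.02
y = 0.03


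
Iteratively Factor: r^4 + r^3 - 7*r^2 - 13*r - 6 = (r + 1)*(r^3 - 7*r - 6) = (r + 1)^2*(r^2 - r - 6) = (r - 3)*(r + 1)^2*(r + 2)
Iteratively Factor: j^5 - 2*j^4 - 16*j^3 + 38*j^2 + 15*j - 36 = (j + 1)*(j^4 - 3*j^3 - 13*j^2 + 51*j - 36) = (j + 1)*(j + 4)*(j^3 - 7*j^2 + 15*j - 9) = (j - 3)*(j + 1)*(j + 4)*(j^2 - 4*j + 3) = (j - 3)^2*(j + 1)*(j + 4)*(j - 1)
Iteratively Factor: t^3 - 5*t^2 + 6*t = (t - 2)*(t^2 - 3*t) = t*(t - 2)*(t - 3)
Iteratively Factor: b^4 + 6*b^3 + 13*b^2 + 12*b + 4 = (b + 1)*(b^3 + 5*b^2 + 8*b + 4) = (b + 1)*(b + 2)*(b^2 + 3*b + 2) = (b + 1)*(b + 2)^2*(b + 1)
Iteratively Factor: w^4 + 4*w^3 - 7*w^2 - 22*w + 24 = (w - 2)*(w^3 + 6*w^2 + 5*w - 12) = (w - 2)*(w - 1)*(w^2 + 7*w + 12) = (w - 2)*(w - 1)*(w + 3)*(w + 4)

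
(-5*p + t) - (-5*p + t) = 0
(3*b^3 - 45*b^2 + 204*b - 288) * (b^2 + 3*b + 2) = 3*b^5 - 36*b^4 + 75*b^3 + 234*b^2 - 456*b - 576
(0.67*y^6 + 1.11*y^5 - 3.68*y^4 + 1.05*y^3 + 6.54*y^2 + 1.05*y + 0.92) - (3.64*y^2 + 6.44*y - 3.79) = 0.67*y^6 + 1.11*y^5 - 3.68*y^4 + 1.05*y^3 + 2.9*y^2 - 5.39*y + 4.71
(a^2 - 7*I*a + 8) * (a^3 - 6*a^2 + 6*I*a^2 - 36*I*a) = a^5 - 6*a^4 - I*a^4 + 50*a^3 + 6*I*a^3 - 300*a^2 + 48*I*a^2 - 288*I*a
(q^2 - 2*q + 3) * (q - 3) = q^3 - 5*q^2 + 9*q - 9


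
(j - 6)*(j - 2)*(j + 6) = j^3 - 2*j^2 - 36*j + 72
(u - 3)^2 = u^2 - 6*u + 9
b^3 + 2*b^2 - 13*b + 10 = (b - 2)*(b - 1)*(b + 5)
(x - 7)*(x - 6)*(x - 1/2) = x^3 - 27*x^2/2 + 97*x/2 - 21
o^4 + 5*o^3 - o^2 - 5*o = o*(o - 1)*(o + 1)*(o + 5)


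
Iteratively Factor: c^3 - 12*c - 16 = (c + 2)*(c^2 - 2*c - 8) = (c + 2)^2*(c - 4)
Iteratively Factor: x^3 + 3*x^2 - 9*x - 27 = (x + 3)*(x^2 - 9) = (x - 3)*(x + 3)*(x + 3)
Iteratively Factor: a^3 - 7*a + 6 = (a + 3)*(a^2 - 3*a + 2) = (a - 2)*(a + 3)*(a - 1)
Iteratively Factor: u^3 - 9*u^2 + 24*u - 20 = (u - 2)*(u^2 - 7*u + 10) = (u - 2)^2*(u - 5)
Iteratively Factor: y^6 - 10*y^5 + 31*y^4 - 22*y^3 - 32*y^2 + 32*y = (y)*(y^5 - 10*y^4 + 31*y^3 - 22*y^2 - 32*y + 32) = y*(y + 1)*(y^4 - 11*y^3 + 42*y^2 - 64*y + 32) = y*(y - 2)*(y + 1)*(y^3 - 9*y^2 + 24*y - 16) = y*(y - 4)*(y - 2)*(y + 1)*(y^2 - 5*y + 4) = y*(y - 4)^2*(y - 2)*(y + 1)*(y - 1)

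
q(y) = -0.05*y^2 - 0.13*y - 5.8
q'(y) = -0.1*y - 0.13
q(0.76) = -5.93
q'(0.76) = -0.21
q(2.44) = -6.41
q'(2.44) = -0.37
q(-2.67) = -5.81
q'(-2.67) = 0.14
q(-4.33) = -6.17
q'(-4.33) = 0.30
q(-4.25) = -6.15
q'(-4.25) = 0.30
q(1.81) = -6.20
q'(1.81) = -0.31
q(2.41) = -6.40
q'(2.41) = -0.37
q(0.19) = -5.83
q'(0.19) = -0.15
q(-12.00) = -11.44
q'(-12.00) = 1.07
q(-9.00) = -8.68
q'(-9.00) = 0.77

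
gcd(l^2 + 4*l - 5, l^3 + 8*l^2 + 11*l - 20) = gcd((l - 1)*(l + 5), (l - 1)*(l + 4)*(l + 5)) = l^2 + 4*l - 5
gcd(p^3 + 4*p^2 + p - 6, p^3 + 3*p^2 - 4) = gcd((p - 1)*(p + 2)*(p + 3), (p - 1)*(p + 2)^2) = p^2 + p - 2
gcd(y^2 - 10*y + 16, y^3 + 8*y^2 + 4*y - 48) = y - 2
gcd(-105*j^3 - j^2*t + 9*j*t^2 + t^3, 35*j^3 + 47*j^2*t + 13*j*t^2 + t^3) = 35*j^2 + 12*j*t + t^2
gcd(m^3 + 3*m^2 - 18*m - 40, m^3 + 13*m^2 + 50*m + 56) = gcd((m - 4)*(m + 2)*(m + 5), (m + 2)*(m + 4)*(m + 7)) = m + 2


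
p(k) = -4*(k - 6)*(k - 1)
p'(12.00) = -68.00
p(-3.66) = -180.06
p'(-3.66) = 57.28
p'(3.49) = 0.08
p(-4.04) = -202.41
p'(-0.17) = 29.36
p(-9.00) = -600.00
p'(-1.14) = 37.12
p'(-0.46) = 31.68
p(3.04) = 24.15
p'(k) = 28 - 8*k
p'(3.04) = 3.68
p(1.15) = 2.91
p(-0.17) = -28.88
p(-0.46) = -37.73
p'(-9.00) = 100.00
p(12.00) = -264.00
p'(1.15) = 18.80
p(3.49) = 25.00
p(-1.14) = -61.12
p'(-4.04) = 60.32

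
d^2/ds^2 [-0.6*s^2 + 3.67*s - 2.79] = -1.20000000000000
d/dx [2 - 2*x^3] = -6*x^2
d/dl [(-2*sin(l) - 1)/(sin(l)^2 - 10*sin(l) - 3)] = 2*(sin(l)^2 + sin(l) - 2)*cos(l)/(sin(l)^2 - 10*sin(l) - 3)^2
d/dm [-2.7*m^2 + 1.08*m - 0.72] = 1.08 - 5.4*m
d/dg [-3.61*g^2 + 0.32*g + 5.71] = 0.32 - 7.22*g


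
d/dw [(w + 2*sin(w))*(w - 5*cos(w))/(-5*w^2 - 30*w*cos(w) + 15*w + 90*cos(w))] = ((w + 2*sin(w))*(w - 5*cos(w))*(-6*w*sin(w) + 2*w + 18*sin(w) + 6*cos(w) - 3) - ((w + 2*sin(w))*(5*sin(w) + 1) + (w - 5*cos(w))*(2*cos(w) + 1))*(w^2 + 6*w*cos(w) - 3*w - 18*cos(w)))/(5*(w - 3)^2*(w + 6*cos(w))^2)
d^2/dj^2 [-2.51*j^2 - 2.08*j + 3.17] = -5.02000000000000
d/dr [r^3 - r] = 3*r^2 - 1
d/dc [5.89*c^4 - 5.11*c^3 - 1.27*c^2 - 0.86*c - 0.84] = 23.56*c^3 - 15.33*c^2 - 2.54*c - 0.86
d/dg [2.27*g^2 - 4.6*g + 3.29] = 4.54*g - 4.6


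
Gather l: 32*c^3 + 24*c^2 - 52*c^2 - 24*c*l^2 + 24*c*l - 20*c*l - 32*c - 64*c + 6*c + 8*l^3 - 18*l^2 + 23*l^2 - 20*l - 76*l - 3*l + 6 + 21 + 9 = 32*c^3 - 28*c^2 - 90*c + 8*l^3 + l^2*(5 - 24*c) + l*(4*c - 99) + 36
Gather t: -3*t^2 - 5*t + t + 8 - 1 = -3*t^2 - 4*t + 7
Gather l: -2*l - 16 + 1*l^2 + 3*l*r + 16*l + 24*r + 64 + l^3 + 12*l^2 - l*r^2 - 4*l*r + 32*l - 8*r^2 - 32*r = l^3 + 13*l^2 + l*(-r^2 - r + 46) - 8*r^2 - 8*r + 48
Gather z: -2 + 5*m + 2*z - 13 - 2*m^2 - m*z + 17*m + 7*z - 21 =-2*m^2 + 22*m + z*(9 - m) - 36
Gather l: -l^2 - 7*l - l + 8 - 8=-l^2 - 8*l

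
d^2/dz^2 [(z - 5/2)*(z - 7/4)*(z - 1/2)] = 6*z - 19/2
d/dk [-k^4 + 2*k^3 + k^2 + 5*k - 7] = -4*k^3 + 6*k^2 + 2*k + 5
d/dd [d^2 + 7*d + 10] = 2*d + 7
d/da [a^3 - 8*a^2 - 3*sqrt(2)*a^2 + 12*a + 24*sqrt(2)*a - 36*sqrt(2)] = 3*a^2 - 16*a - 6*sqrt(2)*a + 12 + 24*sqrt(2)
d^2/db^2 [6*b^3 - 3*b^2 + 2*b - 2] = 36*b - 6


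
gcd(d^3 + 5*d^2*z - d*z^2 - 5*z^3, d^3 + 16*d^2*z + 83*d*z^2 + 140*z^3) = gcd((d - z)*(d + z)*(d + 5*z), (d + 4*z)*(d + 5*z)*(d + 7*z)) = d + 5*z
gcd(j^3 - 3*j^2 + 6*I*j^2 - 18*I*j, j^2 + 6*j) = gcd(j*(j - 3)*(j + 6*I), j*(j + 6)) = j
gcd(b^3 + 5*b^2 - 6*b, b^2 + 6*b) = b^2 + 6*b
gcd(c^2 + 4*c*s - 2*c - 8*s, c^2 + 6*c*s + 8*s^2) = c + 4*s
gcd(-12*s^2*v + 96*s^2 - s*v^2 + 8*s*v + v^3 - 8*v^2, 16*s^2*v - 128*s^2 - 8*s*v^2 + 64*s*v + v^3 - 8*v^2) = 4*s*v - 32*s - v^2 + 8*v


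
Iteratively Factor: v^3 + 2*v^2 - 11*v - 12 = (v - 3)*(v^2 + 5*v + 4) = (v - 3)*(v + 4)*(v + 1)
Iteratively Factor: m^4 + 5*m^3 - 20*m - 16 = (m + 1)*(m^3 + 4*m^2 - 4*m - 16) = (m - 2)*(m + 1)*(m^2 + 6*m + 8) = (m - 2)*(m + 1)*(m + 4)*(m + 2)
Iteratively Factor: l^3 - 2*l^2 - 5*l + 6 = (l + 2)*(l^2 - 4*l + 3) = (l - 1)*(l + 2)*(l - 3)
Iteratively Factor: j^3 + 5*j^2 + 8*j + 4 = (j + 2)*(j^2 + 3*j + 2) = (j + 1)*(j + 2)*(j + 2)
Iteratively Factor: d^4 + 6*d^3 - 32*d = (d + 4)*(d^3 + 2*d^2 - 8*d) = d*(d + 4)*(d^2 + 2*d - 8) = d*(d + 4)^2*(d - 2)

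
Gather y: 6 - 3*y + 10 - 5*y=16 - 8*y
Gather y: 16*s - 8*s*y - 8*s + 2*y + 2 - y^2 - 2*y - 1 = -8*s*y + 8*s - y^2 + 1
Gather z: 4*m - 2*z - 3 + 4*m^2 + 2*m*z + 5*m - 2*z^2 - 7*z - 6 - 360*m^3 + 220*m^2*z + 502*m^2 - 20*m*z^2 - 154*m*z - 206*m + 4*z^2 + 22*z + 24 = -360*m^3 + 506*m^2 - 197*m + z^2*(2 - 20*m) + z*(220*m^2 - 152*m + 13) + 15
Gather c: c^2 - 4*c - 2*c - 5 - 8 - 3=c^2 - 6*c - 16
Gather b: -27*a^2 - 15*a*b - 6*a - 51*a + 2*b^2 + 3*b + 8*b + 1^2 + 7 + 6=-27*a^2 - 57*a + 2*b^2 + b*(11 - 15*a) + 14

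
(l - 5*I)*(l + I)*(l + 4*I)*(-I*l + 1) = -I*l^4 + l^3 - 21*I*l^2 + 41*l + 20*I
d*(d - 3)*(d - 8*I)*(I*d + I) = I*d^4 + 8*d^3 - 2*I*d^3 - 16*d^2 - 3*I*d^2 - 24*d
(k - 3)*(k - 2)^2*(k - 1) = k^4 - 8*k^3 + 23*k^2 - 28*k + 12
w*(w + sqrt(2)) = w^2 + sqrt(2)*w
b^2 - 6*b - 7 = (b - 7)*(b + 1)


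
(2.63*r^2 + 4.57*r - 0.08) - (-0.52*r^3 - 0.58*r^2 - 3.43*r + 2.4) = 0.52*r^3 + 3.21*r^2 + 8.0*r - 2.48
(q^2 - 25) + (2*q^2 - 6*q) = 3*q^2 - 6*q - 25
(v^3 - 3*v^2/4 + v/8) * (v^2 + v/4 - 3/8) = v^5 - v^4/2 - 7*v^3/16 + 5*v^2/16 - 3*v/64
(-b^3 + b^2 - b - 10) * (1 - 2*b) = 2*b^4 - 3*b^3 + 3*b^2 + 19*b - 10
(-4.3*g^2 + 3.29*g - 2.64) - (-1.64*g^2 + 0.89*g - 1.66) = -2.66*g^2 + 2.4*g - 0.98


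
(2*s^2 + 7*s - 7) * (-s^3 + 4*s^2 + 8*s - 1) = -2*s^5 + s^4 + 51*s^3 + 26*s^2 - 63*s + 7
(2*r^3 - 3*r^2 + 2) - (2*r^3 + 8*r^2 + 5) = -11*r^2 - 3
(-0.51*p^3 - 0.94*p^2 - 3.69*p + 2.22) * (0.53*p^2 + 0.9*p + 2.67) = -0.2703*p^5 - 0.9572*p^4 - 4.1634*p^3 - 4.6542*p^2 - 7.8543*p + 5.9274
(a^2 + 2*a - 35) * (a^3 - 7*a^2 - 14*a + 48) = a^5 - 5*a^4 - 63*a^3 + 265*a^2 + 586*a - 1680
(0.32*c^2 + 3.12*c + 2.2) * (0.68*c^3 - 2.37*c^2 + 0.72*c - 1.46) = 0.2176*c^5 + 1.3632*c^4 - 5.668*c^3 - 3.4348*c^2 - 2.9712*c - 3.212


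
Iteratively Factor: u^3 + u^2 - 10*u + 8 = (u + 4)*(u^2 - 3*u + 2) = (u - 2)*(u + 4)*(u - 1)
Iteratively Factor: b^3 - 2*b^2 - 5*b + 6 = (b + 2)*(b^2 - 4*b + 3) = (b - 1)*(b + 2)*(b - 3)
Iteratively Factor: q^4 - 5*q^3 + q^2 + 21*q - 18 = (q - 3)*(q^3 - 2*q^2 - 5*q + 6) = (q - 3)^2*(q^2 + q - 2) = (q - 3)^2*(q - 1)*(q + 2)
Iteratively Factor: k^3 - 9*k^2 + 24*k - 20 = (k - 5)*(k^2 - 4*k + 4) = (k - 5)*(k - 2)*(k - 2)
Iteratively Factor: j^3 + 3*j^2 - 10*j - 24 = (j + 2)*(j^2 + j - 12) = (j + 2)*(j + 4)*(j - 3)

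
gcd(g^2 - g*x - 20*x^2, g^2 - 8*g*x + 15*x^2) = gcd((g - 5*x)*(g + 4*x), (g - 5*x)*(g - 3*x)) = -g + 5*x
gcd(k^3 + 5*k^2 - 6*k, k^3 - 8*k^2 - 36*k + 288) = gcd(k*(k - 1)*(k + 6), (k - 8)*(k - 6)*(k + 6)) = k + 6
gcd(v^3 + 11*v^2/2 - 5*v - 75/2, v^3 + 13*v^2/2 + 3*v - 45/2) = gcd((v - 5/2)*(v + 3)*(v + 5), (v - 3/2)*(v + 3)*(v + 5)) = v^2 + 8*v + 15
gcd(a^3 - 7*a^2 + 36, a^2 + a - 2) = a + 2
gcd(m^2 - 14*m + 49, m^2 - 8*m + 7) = m - 7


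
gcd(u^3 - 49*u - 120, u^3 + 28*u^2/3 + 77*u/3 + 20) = u^2 + 8*u + 15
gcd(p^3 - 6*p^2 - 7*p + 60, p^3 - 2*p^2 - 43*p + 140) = p^2 - 9*p + 20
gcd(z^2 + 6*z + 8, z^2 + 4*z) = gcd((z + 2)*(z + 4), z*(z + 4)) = z + 4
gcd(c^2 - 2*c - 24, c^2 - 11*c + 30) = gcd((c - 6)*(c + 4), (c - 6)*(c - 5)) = c - 6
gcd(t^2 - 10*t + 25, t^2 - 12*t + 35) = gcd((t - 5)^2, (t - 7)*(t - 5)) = t - 5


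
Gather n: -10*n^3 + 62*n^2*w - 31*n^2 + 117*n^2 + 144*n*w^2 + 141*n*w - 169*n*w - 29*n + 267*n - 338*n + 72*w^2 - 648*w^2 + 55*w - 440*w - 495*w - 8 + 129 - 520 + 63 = -10*n^3 + n^2*(62*w + 86) + n*(144*w^2 - 28*w - 100) - 576*w^2 - 880*w - 336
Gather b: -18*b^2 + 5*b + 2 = -18*b^2 + 5*b + 2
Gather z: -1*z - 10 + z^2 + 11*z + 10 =z^2 + 10*z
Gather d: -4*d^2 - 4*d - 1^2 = -4*d^2 - 4*d - 1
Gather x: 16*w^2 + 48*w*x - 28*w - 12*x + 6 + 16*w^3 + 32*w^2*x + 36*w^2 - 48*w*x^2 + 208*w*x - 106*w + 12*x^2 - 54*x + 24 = 16*w^3 + 52*w^2 - 134*w + x^2*(12 - 48*w) + x*(32*w^2 + 256*w - 66) + 30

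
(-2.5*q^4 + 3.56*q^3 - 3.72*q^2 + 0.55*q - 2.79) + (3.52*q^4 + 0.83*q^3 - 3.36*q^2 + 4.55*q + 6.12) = 1.02*q^4 + 4.39*q^3 - 7.08*q^2 + 5.1*q + 3.33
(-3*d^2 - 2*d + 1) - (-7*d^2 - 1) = 4*d^2 - 2*d + 2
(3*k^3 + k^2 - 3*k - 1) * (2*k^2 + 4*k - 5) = 6*k^5 + 14*k^4 - 17*k^3 - 19*k^2 + 11*k + 5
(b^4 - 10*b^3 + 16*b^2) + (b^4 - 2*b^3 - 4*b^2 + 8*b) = 2*b^4 - 12*b^3 + 12*b^2 + 8*b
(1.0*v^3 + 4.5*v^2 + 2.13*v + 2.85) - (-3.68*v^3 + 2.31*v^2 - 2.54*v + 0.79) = 4.68*v^3 + 2.19*v^2 + 4.67*v + 2.06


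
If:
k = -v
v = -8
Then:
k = 8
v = -8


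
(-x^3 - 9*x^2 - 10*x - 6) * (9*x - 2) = -9*x^4 - 79*x^3 - 72*x^2 - 34*x + 12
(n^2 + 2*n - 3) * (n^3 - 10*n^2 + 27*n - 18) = n^5 - 8*n^4 + 4*n^3 + 66*n^2 - 117*n + 54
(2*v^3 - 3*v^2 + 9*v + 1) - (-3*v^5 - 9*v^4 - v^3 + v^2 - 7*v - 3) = 3*v^5 + 9*v^4 + 3*v^3 - 4*v^2 + 16*v + 4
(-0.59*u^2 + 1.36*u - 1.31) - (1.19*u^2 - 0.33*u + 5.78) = -1.78*u^2 + 1.69*u - 7.09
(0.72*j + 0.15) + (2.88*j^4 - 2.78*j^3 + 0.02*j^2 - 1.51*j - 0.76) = 2.88*j^4 - 2.78*j^3 + 0.02*j^2 - 0.79*j - 0.61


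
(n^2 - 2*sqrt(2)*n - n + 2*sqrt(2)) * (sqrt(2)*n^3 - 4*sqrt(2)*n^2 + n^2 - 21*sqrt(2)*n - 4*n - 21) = sqrt(2)*n^5 - 5*sqrt(2)*n^4 - 3*n^4 - 19*sqrt(2)*n^3 + 15*n^3 + 31*sqrt(2)*n^2 + 51*n^2 - 63*n + 34*sqrt(2)*n - 42*sqrt(2)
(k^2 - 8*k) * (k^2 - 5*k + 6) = k^4 - 13*k^3 + 46*k^2 - 48*k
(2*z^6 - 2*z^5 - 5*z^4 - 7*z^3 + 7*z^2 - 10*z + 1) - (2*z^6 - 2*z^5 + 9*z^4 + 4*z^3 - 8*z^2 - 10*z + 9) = -14*z^4 - 11*z^3 + 15*z^2 - 8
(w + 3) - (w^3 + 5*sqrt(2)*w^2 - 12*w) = -w^3 - 5*sqrt(2)*w^2 + 13*w + 3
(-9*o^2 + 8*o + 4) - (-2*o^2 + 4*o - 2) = -7*o^2 + 4*o + 6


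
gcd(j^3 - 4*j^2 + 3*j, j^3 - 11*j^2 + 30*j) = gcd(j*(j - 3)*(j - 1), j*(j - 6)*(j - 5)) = j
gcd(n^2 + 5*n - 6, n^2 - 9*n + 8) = n - 1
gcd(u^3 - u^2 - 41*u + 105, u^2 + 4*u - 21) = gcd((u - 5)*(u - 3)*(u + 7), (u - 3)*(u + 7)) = u^2 + 4*u - 21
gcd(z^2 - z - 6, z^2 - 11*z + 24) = z - 3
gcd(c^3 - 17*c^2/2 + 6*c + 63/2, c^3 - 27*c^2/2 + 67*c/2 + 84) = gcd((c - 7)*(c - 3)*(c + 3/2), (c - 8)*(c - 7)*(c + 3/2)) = c^2 - 11*c/2 - 21/2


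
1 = 1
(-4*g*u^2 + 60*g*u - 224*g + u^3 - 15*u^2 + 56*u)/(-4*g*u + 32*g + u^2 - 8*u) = u - 7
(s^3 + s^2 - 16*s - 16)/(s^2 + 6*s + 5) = (s^2 - 16)/(s + 5)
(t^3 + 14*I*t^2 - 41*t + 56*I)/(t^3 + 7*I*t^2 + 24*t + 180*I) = (t^3 + 14*I*t^2 - 41*t + 56*I)/(t^3 + 7*I*t^2 + 24*t + 180*I)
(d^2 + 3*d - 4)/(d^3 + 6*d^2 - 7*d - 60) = (d - 1)/(d^2 + 2*d - 15)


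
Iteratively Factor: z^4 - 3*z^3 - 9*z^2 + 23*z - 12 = (z - 1)*(z^3 - 2*z^2 - 11*z + 12) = (z - 4)*(z - 1)*(z^2 + 2*z - 3) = (z - 4)*(z - 1)*(z + 3)*(z - 1)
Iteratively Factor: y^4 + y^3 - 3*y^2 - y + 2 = (y + 2)*(y^3 - y^2 - y + 1) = (y + 1)*(y + 2)*(y^2 - 2*y + 1) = (y - 1)*(y + 1)*(y + 2)*(y - 1)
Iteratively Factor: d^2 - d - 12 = (d + 3)*(d - 4)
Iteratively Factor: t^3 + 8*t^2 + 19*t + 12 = (t + 3)*(t^2 + 5*t + 4) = (t + 3)*(t + 4)*(t + 1)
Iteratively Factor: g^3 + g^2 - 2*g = (g + 2)*(g^2 - g) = g*(g + 2)*(g - 1)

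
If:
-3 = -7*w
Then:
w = 3/7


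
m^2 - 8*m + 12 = (m - 6)*(m - 2)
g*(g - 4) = g^2 - 4*g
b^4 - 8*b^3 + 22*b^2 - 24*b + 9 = (b - 3)^2*(b - 1)^2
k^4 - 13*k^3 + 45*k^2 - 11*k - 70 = (k - 7)*(k - 5)*(k - 2)*(k + 1)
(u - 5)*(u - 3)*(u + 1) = u^3 - 7*u^2 + 7*u + 15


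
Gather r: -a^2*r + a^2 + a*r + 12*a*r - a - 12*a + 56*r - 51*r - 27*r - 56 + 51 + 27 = a^2 - 13*a + r*(-a^2 + 13*a - 22) + 22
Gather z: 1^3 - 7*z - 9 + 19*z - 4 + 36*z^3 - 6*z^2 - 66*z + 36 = 36*z^3 - 6*z^2 - 54*z + 24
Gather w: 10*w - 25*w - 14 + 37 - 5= 18 - 15*w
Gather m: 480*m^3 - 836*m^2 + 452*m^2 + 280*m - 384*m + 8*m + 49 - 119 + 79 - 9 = 480*m^3 - 384*m^2 - 96*m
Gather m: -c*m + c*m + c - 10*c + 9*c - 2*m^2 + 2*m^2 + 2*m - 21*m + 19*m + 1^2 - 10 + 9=0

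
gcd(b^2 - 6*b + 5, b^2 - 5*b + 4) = b - 1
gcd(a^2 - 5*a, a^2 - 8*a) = a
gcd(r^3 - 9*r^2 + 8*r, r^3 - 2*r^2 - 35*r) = r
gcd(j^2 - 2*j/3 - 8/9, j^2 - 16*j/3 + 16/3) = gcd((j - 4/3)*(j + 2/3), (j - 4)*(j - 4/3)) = j - 4/3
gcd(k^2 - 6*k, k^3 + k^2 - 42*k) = k^2 - 6*k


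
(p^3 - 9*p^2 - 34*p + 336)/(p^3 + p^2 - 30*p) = (p^2 - 15*p + 56)/(p*(p - 5))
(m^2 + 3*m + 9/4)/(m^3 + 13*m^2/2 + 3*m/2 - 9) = (m + 3/2)/(m^2 + 5*m - 6)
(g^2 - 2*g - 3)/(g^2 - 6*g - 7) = (g - 3)/(g - 7)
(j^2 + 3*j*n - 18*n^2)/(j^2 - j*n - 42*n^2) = (j - 3*n)/(j - 7*n)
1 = 1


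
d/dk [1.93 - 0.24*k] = -0.240000000000000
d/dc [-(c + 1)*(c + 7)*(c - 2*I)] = -3*c^2 - 4*c*(4 - I) - 7 + 16*I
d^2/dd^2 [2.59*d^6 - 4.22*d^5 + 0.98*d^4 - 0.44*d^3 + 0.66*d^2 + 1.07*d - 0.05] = 77.7*d^4 - 84.4*d^3 + 11.76*d^2 - 2.64*d + 1.32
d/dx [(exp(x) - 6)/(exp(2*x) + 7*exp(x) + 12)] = (-(exp(x) - 6)*(2*exp(x) + 7) + exp(2*x) + 7*exp(x) + 12)*exp(x)/(exp(2*x) + 7*exp(x) + 12)^2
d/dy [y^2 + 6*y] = 2*y + 6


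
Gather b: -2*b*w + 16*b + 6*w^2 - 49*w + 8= b*(16 - 2*w) + 6*w^2 - 49*w + 8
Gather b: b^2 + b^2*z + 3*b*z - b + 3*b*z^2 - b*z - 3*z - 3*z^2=b^2*(z + 1) + b*(3*z^2 + 2*z - 1) - 3*z^2 - 3*z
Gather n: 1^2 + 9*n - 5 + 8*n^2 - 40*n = 8*n^2 - 31*n - 4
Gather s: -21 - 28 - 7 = -56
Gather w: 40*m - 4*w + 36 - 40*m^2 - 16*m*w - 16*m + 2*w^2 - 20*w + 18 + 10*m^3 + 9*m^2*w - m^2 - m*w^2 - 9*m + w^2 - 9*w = 10*m^3 - 41*m^2 + 15*m + w^2*(3 - m) + w*(9*m^2 - 16*m - 33) + 54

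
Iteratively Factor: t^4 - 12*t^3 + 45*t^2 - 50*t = (t - 5)*(t^3 - 7*t^2 + 10*t) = (t - 5)^2*(t^2 - 2*t) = t*(t - 5)^2*(t - 2)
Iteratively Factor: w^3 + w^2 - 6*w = (w + 3)*(w^2 - 2*w) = (w - 2)*(w + 3)*(w)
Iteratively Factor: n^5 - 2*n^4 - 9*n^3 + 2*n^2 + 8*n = (n + 1)*(n^4 - 3*n^3 - 6*n^2 + 8*n) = n*(n + 1)*(n^3 - 3*n^2 - 6*n + 8) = n*(n + 1)*(n + 2)*(n^2 - 5*n + 4) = n*(n - 4)*(n + 1)*(n + 2)*(n - 1)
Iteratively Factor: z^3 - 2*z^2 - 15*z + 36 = (z - 3)*(z^2 + z - 12) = (z - 3)^2*(z + 4)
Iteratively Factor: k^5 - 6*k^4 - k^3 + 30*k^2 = (k)*(k^4 - 6*k^3 - k^2 + 30*k) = k*(k + 2)*(k^3 - 8*k^2 + 15*k) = k*(k - 3)*(k + 2)*(k^2 - 5*k) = k^2*(k - 3)*(k + 2)*(k - 5)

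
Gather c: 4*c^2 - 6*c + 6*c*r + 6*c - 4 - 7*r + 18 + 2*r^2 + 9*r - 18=4*c^2 + 6*c*r + 2*r^2 + 2*r - 4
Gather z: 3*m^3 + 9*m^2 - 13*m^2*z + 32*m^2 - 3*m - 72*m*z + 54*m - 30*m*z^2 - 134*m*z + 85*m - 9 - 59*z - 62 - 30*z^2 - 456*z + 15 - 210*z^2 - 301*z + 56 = 3*m^3 + 41*m^2 + 136*m + z^2*(-30*m - 240) + z*(-13*m^2 - 206*m - 816)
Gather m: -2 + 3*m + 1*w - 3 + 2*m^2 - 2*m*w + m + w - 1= 2*m^2 + m*(4 - 2*w) + 2*w - 6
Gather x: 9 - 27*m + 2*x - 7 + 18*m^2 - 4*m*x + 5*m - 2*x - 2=18*m^2 - 4*m*x - 22*m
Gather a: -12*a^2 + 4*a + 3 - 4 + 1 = -12*a^2 + 4*a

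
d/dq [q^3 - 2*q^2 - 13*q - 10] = 3*q^2 - 4*q - 13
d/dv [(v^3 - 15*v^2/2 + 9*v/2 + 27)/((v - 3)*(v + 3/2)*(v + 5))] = 11/(v^2 + 10*v + 25)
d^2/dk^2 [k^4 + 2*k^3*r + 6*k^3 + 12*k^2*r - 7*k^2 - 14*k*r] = 12*k^2 + 12*k*r + 36*k + 24*r - 14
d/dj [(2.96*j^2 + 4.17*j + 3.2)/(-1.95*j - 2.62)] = (-5.772*j^2 - 15.5104*j - 4.6854)/(3.8025*j^2 + 10.218*j + 6.8644)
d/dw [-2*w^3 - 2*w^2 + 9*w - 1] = -6*w^2 - 4*w + 9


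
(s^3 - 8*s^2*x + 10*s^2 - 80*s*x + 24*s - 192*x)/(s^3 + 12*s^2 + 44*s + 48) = (s - 8*x)/(s + 2)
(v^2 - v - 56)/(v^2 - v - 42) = (-v^2 + v + 56)/(-v^2 + v + 42)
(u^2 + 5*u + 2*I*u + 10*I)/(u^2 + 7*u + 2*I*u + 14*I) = (u + 5)/(u + 7)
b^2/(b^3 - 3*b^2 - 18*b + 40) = b^2/(b^3 - 3*b^2 - 18*b + 40)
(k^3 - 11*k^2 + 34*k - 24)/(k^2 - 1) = (k^2 - 10*k + 24)/(k + 1)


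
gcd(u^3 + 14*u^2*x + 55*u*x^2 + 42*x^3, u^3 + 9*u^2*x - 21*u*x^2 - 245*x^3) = u + 7*x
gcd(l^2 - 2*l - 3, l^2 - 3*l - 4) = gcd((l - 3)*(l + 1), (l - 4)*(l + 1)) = l + 1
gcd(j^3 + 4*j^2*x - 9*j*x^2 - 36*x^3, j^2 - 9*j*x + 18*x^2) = -j + 3*x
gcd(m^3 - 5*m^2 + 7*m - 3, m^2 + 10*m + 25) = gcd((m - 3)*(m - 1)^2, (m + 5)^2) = 1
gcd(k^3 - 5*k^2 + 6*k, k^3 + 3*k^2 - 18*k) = k^2 - 3*k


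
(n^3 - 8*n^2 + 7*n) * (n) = n^4 - 8*n^3 + 7*n^2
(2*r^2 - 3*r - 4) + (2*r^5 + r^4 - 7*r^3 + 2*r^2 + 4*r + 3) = 2*r^5 + r^4 - 7*r^3 + 4*r^2 + r - 1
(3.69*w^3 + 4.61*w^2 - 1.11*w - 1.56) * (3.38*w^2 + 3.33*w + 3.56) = 12.4722*w^5 + 27.8695*w^4 + 24.7359*w^3 + 7.4425*w^2 - 9.1464*w - 5.5536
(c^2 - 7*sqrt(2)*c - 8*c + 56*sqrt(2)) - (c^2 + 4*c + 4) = -12*c - 7*sqrt(2)*c - 4 + 56*sqrt(2)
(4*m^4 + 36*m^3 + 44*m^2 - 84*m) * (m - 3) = 4*m^5 + 24*m^4 - 64*m^3 - 216*m^2 + 252*m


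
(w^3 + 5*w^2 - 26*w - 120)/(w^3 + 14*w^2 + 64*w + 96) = (w - 5)/(w + 4)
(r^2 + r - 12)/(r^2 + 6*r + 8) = (r - 3)/(r + 2)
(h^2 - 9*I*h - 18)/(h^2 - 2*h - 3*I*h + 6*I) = (h - 6*I)/(h - 2)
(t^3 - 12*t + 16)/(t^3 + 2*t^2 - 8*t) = (t - 2)/t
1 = 1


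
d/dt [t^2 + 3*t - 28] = 2*t + 3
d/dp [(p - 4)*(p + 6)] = 2*p + 2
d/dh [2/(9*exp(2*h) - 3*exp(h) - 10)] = (6 - 36*exp(h))*exp(h)/(-9*exp(2*h) + 3*exp(h) + 10)^2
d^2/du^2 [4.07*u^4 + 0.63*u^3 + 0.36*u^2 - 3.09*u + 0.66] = 48.84*u^2 + 3.78*u + 0.72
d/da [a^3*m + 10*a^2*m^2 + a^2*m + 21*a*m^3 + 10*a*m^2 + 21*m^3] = m*(3*a^2 + 20*a*m + 2*a + 21*m^2 + 10*m)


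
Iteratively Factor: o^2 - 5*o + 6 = (o - 2)*(o - 3)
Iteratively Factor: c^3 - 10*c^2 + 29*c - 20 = (c - 5)*(c^2 - 5*c + 4) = (c - 5)*(c - 4)*(c - 1)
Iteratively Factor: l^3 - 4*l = (l + 2)*(l^2 - 2*l) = (l - 2)*(l + 2)*(l)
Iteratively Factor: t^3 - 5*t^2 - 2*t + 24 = (t + 2)*(t^2 - 7*t + 12) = (t - 4)*(t + 2)*(t - 3)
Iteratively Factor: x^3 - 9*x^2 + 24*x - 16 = (x - 1)*(x^2 - 8*x + 16) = (x - 4)*(x - 1)*(x - 4)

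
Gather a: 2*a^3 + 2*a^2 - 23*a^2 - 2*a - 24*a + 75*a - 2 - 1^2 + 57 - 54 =2*a^3 - 21*a^2 + 49*a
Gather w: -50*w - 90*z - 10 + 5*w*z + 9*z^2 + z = w*(5*z - 50) + 9*z^2 - 89*z - 10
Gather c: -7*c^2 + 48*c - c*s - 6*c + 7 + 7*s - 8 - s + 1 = -7*c^2 + c*(42 - s) + 6*s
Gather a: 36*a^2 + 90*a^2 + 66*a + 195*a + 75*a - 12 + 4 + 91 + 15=126*a^2 + 336*a + 98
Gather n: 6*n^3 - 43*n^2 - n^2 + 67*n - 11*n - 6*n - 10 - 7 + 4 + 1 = 6*n^3 - 44*n^2 + 50*n - 12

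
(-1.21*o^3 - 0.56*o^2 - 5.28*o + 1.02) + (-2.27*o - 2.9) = -1.21*o^3 - 0.56*o^2 - 7.55*o - 1.88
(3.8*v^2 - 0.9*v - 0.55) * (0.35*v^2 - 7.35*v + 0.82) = 1.33*v^4 - 28.245*v^3 + 9.5385*v^2 + 3.3045*v - 0.451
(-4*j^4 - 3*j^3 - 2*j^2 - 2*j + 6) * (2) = -8*j^4 - 6*j^3 - 4*j^2 - 4*j + 12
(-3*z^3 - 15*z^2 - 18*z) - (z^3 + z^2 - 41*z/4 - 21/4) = -4*z^3 - 16*z^2 - 31*z/4 + 21/4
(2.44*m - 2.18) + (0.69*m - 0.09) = 3.13*m - 2.27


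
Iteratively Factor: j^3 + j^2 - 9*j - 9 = (j - 3)*(j^2 + 4*j + 3) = (j - 3)*(j + 1)*(j + 3)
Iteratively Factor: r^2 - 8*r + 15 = (r - 3)*(r - 5)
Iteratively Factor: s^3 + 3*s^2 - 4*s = (s)*(s^2 + 3*s - 4) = s*(s + 4)*(s - 1)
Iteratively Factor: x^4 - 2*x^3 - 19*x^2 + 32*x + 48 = (x + 4)*(x^3 - 6*x^2 + 5*x + 12) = (x - 3)*(x + 4)*(x^2 - 3*x - 4) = (x - 4)*(x - 3)*(x + 4)*(x + 1)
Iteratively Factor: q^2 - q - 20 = (q + 4)*(q - 5)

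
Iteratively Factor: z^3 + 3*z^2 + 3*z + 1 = (z + 1)*(z^2 + 2*z + 1) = (z + 1)^2*(z + 1)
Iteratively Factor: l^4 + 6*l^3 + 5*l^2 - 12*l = (l + 4)*(l^3 + 2*l^2 - 3*l) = (l + 3)*(l + 4)*(l^2 - l) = (l - 1)*(l + 3)*(l + 4)*(l)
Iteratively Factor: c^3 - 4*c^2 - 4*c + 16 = (c + 2)*(c^2 - 6*c + 8) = (c - 4)*(c + 2)*(c - 2)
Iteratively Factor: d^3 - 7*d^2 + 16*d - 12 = (d - 2)*(d^2 - 5*d + 6) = (d - 3)*(d - 2)*(d - 2)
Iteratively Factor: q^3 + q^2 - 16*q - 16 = (q - 4)*(q^2 + 5*q + 4) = (q - 4)*(q + 4)*(q + 1)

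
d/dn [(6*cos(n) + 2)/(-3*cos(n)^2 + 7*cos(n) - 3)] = 2*(-9*cos(n)^2 - 6*cos(n) + 16)*sin(n)/(3*sin(n)^2 + 7*cos(n) - 6)^2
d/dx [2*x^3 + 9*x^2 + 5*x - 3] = 6*x^2 + 18*x + 5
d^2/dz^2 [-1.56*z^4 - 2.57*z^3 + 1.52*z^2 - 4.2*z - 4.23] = -18.72*z^2 - 15.42*z + 3.04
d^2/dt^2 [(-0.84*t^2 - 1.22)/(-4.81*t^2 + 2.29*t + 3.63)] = (5.6843418860808e-14*t^4 + 18.505032*t^3 + 257.356164*t^2 - 80.629068*t + 77.535928)/(111.284641*t^6 - 158.945007*t^5 - 176.279766*t^4 + 227.895533*t^3 + 133.034418*t^2 - 90.525303*t - 47.832147)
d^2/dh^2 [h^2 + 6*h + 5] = 2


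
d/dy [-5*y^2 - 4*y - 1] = -10*y - 4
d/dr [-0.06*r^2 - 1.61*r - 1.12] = -0.12*r - 1.61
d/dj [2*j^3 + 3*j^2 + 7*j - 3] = 6*j^2 + 6*j + 7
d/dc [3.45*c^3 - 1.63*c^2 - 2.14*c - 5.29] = 10.35*c^2 - 3.26*c - 2.14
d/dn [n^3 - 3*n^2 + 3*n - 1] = 3*n^2 - 6*n + 3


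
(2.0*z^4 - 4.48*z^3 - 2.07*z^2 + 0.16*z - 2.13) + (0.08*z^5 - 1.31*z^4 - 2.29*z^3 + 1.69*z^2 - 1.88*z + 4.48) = 0.08*z^5 + 0.69*z^4 - 6.77*z^3 - 0.38*z^2 - 1.72*z + 2.35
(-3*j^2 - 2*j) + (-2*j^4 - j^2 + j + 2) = -2*j^4 - 4*j^2 - j + 2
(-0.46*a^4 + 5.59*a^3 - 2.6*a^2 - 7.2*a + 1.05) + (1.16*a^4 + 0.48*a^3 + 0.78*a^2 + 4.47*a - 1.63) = 0.7*a^4 + 6.07*a^3 - 1.82*a^2 - 2.73*a - 0.58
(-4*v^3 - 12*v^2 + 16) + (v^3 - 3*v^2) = -3*v^3 - 15*v^2 + 16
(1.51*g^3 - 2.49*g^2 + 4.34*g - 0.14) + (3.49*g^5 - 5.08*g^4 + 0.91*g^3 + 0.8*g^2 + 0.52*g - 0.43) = 3.49*g^5 - 5.08*g^4 + 2.42*g^3 - 1.69*g^2 + 4.86*g - 0.57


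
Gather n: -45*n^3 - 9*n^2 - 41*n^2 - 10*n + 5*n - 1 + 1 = -45*n^3 - 50*n^2 - 5*n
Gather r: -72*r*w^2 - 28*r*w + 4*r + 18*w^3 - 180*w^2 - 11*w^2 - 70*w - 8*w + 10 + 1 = r*(-72*w^2 - 28*w + 4) + 18*w^3 - 191*w^2 - 78*w + 11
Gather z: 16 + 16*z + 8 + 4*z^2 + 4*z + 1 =4*z^2 + 20*z + 25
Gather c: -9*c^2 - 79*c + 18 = -9*c^2 - 79*c + 18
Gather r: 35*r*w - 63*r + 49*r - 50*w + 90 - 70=r*(35*w - 14) - 50*w + 20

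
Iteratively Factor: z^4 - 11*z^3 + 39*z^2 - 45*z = (z - 5)*(z^3 - 6*z^2 + 9*z) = (z - 5)*(z - 3)*(z^2 - 3*z) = (z - 5)*(z - 3)^2*(z)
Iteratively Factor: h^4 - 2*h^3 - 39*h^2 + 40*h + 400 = (h - 5)*(h^3 + 3*h^2 - 24*h - 80) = (h - 5)*(h + 4)*(h^2 - h - 20) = (h - 5)*(h + 4)^2*(h - 5)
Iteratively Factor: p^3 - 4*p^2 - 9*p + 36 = (p - 3)*(p^2 - p - 12) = (p - 3)*(p + 3)*(p - 4)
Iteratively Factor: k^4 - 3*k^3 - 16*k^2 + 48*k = (k - 4)*(k^3 + k^2 - 12*k) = k*(k - 4)*(k^2 + k - 12) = k*(k - 4)*(k - 3)*(k + 4)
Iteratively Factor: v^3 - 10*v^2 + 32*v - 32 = (v - 2)*(v^2 - 8*v + 16) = (v - 4)*(v - 2)*(v - 4)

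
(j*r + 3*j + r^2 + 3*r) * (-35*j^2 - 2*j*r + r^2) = -35*j^3*r - 105*j^3 - 37*j^2*r^2 - 111*j^2*r - j*r^3 - 3*j*r^2 + r^4 + 3*r^3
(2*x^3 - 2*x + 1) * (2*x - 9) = 4*x^4 - 18*x^3 - 4*x^2 + 20*x - 9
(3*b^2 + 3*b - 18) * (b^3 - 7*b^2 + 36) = 3*b^5 - 18*b^4 - 39*b^3 + 234*b^2 + 108*b - 648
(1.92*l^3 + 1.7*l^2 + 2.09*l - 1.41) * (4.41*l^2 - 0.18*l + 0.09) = 8.4672*l^5 + 7.1514*l^4 + 9.0837*l^3 - 6.4413*l^2 + 0.4419*l - 0.1269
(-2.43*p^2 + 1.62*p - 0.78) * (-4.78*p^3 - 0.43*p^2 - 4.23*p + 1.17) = 11.6154*p^5 - 6.6987*p^4 + 13.3107*p^3 - 9.3603*p^2 + 5.1948*p - 0.9126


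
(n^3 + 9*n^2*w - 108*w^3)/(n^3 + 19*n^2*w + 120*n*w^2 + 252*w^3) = (n - 3*w)/(n + 7*w)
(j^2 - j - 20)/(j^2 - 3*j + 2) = (j^2 - j - 20)/(j^2 - 3*j + 2)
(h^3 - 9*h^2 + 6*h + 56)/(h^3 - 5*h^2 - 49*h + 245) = (h^2 - 2*h - 8)/(h^2 + 2*h - 35)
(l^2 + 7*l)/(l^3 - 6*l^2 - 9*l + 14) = l*(l + 7)/(l^3 - 6*l^2 - 9*l + 14)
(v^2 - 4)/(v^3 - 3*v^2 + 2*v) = (v + 2)/(v*(v - 1))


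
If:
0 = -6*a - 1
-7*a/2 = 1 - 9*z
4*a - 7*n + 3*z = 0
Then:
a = -1/6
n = -19/252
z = 5/108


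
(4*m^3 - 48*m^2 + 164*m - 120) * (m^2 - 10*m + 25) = 4*m^5 - 88*m^4 + 744*m^3 - 2960*m^2 + 5300*m - 3000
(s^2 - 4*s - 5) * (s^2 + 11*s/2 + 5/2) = s^4 + 3*s^3/2 - 49*s^2/2 - 75*s/2 - 25/2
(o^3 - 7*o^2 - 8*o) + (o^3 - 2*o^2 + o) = 2*o^3 - 9*o^2 - 7*o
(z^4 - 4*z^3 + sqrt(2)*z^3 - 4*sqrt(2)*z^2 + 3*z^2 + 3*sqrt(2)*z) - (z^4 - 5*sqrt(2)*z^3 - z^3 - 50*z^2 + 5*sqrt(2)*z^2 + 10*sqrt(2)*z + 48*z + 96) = -3*z^3 + 6*sqrt(2)*z^3 - 9*sqrt(2)*z^2 + 53*z^2 - 48*z - 7*sqrt(2)*z - 96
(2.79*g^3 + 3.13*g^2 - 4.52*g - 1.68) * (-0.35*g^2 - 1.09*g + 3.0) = -0.9765*g^5 - 4.1366*g^4 + 6.5403*g^3 + 14.9048*g^2 - 11.7288*g - 5.04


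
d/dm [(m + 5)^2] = 2*m + 10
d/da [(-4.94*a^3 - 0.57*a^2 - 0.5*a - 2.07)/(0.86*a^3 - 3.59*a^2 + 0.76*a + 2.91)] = (18.2248*a^4 - 6.6488*a^3 - 40.0138*a^2 - 18.18*a + 0.1182)/(0.7396*a^6 - 6.1748*a^5 + 14.1953*a^4 - 0.451599999999999*a^3 - 20.3162*a^2 + 4.4232*a + 8.4681)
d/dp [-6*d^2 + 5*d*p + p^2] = 5*d + 2*p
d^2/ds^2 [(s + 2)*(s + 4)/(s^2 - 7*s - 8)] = 2*(13*s^3 + 48*s^2 - 24*s + 184)/(s^6 - 21*s^5 + 123*s^4 - 7*s^3 - 984*s^2 - 1344*s - 512)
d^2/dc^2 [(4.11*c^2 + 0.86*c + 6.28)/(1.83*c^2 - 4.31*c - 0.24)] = (70.593714*c^3 + 137.017224*c^2 - 294.927192*c + 237.526472)/(6.128487*c^6 - 43.301277*c^5 + 99.571581*c^4 - 68.705279*c^3 - 13.058568*c^2 - 0.744768*c - 0.013824)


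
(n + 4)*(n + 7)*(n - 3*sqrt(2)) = n^3 - 3*sqrt(2)*n^2 + 11*n^2 - 33*sqrt(2)*n + 28*n - 84*sqrt(2)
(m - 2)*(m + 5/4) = m^2 - 3*m/4 - 5/2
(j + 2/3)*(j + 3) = j^2 + 11*j/3 + 2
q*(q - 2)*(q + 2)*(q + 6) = q^4 + 6*q^3 - 4*q^2 - 24*q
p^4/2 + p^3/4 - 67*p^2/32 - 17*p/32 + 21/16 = (p/2 + 1)*(p - 7/4)*(p - 3/4)*(p + 1)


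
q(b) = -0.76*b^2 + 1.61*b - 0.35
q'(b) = 1.61 - 1.52*b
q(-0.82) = -2.18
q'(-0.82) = 2.86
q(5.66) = -15.58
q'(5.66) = -6.99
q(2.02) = -0.20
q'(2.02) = -1.46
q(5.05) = -11.60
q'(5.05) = -6.07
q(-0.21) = -0.72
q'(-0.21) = 1.93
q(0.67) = 0.39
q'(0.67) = 0.59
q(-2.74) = -10.47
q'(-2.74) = 5.77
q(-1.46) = -4.32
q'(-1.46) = 3.83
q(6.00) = -18.05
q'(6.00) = -7.51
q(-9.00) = -76.40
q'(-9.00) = 15.29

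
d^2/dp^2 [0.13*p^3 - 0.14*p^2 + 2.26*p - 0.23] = 0.78*p - 0.28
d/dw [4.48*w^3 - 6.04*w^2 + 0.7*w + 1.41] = 13.44*w^2 - 12.08*w + 0.7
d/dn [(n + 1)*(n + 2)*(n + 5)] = 3*n^2 + 16*n + 17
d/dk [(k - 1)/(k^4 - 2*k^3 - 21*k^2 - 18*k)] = (-3*k^4 + 8*k^3 + 15*k^2 - 42*k - 18)/(k^2*(k^6 - 4*k^5 - 38*k^4 + 48*k^3 + 513*k^2 + 756*k + 324))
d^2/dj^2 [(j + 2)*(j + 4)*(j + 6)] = 6*j + 24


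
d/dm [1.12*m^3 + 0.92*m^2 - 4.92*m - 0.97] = 3.36*m^2 + 1.84*m - 4.92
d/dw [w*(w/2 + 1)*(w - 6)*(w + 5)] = 2*w^3 + 3*w^2/2 - 32*w - 30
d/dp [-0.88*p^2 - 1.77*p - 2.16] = -1.76*p - 1.77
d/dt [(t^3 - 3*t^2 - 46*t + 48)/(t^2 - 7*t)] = (t^4 - 14*t^3 + 67*t^2 - 96*t + 336)/(t^2*(t^2 - 14*t + 49))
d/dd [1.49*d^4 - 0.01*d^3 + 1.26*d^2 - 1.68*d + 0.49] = 5.96*d^3 - 0.03*d^2 + 2.52*d - 1.68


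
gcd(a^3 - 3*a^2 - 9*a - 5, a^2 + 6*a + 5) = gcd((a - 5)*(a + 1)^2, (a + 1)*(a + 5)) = a + 1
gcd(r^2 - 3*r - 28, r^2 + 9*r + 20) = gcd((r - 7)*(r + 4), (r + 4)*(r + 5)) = r + 4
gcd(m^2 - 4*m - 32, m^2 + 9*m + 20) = m + 4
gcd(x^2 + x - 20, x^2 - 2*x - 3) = 1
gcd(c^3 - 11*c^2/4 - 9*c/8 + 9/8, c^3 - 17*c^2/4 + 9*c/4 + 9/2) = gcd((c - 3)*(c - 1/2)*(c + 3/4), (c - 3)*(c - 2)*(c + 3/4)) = c^2 - 9*c/4 - 9/4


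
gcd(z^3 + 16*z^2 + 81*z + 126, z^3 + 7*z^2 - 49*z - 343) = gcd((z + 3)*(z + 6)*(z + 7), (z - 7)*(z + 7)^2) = z + 7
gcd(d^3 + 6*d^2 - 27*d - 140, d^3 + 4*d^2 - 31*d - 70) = d^2 + 2*d - 35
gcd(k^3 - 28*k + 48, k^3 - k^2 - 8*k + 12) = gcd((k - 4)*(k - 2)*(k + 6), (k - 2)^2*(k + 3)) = k - 2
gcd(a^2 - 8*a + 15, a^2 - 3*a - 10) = a - 5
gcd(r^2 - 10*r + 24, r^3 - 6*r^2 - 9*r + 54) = r - 6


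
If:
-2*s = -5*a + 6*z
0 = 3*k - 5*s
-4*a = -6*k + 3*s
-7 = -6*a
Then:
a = 7/6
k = 10/9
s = 2/3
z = 3/4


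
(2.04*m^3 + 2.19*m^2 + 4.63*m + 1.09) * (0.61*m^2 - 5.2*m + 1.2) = 1.2444*m^5 - 9.2721*m^4 - 6.1157*m^3 - 20.7831*m^2 - 0.112000000000001*m + 1.308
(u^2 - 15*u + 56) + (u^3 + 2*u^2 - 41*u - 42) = u^3 + 3*u^2 - 56*u + 14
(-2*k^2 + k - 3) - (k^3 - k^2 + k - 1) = -k^3 - k^2 - 2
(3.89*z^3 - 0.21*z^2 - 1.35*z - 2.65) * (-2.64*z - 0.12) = -10.2696*z^4 + 0.0876*z^3 + 3.5892*z^2 + 7.158*z + 0.318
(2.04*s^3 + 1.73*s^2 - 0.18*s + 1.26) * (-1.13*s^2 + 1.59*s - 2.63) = -2.3052*s^5 + 1.2887*s^4 - 2.4111*s^3 - 6.2599*s^2 + 2.4768*s - 3.3138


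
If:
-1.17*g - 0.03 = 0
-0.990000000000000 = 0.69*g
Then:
No Solution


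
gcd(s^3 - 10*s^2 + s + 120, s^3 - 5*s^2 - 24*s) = s^2 - 5*s - 24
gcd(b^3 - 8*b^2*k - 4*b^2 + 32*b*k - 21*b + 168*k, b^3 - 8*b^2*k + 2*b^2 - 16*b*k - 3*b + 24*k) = b^2 - 8*b*k + 3*b - 24*k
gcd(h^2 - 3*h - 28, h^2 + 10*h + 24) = h + 4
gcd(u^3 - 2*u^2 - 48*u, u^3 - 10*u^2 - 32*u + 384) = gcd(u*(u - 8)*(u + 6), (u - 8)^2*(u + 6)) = u^2 - 2*u - 48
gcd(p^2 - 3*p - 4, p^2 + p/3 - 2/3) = p + 1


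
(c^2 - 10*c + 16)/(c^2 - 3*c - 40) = (c - 2)/(c + 5)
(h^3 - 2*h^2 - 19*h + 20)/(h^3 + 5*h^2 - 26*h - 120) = (h - 1)/(h + 6)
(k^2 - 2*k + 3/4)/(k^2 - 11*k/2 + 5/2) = (k - 3/2)/(k - 5)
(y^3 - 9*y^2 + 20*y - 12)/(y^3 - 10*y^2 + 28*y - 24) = (y - 1)/(y - 2)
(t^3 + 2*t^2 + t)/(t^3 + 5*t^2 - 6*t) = (t^2 + 2*t + 1)/(t^2 + 5*t - 6)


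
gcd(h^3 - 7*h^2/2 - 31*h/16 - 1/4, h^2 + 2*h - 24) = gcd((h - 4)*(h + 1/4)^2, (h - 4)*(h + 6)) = h - 4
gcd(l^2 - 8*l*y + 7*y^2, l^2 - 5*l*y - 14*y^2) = -l + 7*y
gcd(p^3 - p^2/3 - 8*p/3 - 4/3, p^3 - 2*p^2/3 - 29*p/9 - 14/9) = p^2 + 5*p/3 + 2/3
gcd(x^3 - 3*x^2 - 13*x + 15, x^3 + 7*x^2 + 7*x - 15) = x^2 + 2*x - 3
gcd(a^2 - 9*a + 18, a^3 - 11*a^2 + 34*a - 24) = a - 6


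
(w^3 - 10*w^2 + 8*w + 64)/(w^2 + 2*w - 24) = (w^2 - 6*w - 16)/(w + 6)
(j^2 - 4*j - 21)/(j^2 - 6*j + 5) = (j^2 - 4*j - 21)/(j^2 - 6*j + 5)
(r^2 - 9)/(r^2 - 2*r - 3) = (r + 3)/(r + 1)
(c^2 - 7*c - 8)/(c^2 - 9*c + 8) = (c + 1)/(c - 1)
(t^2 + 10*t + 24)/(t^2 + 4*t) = (t + 6)/t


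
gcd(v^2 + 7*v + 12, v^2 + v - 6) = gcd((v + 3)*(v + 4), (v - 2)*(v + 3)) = v + 3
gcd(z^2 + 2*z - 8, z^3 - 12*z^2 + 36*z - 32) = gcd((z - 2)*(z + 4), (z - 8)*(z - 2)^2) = z - 2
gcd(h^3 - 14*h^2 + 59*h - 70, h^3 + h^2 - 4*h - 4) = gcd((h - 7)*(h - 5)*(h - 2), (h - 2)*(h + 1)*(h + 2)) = h - 2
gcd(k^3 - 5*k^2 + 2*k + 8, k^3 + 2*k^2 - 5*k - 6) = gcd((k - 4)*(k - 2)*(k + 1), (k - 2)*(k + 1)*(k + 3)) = k^2 - k - 2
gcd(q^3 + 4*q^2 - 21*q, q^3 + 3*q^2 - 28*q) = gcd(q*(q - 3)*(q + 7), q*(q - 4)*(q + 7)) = q^2 + 7*q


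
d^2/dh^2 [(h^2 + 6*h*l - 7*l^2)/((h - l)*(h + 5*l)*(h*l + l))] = 2*(h^3 + 21*h^2*l + 105*h*l^2 + 6*h*l + 175*l^3 + 10*l^2 + 2*l)/(l*(h^6 + 15*h^5*l + 3*h^5 + 75*h^4*l^2 + 45*h^4*l + 3*h^4 + 125*h^3*l^3 + 225*h^3*l^2 + 45*h^3*l + h^3 + 375*h^2*l^3 + 225*h^2*l^2 + 15*h^2*l + 375*h*l^3 + 75*h*l^2 + 125*l^3))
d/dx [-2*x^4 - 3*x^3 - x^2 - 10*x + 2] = -8*x^3 - 9*x^2 - 2*x - 10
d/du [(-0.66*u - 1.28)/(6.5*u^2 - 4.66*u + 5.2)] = (4.29*u^2 + 16.64*u - 9.3968)/(42.25*u^4 - 60.58*u^3 + 89.3156*u^2 - 48.464*u + 27.04)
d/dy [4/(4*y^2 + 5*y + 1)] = 4*(-8*y - 5)/(4*y^2 + 5*y + 1)^2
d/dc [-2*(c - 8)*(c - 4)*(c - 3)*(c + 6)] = -8*c^3 + 54*c^2 + 88*c - 624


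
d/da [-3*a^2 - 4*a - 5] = -6*a - 4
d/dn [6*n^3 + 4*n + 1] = 18*n^2 + 4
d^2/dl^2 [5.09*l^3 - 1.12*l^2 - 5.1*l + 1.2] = 30.54*l - 2.24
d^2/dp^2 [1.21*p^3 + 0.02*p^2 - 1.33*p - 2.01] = 7.26*p + 0.04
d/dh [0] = 0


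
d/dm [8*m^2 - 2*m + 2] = 16*m - 2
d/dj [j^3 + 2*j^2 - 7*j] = 3*j^2 + 4*j - 7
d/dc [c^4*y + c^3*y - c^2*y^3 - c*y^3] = y*(4*c^3 + 3*c^2 - 2*c*y^2 - y^2)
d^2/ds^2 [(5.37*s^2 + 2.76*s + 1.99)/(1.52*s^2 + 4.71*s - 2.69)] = (-64.1364*s^3 + 159.327312*s^2 + 153.191376*s + 252.219704)/(3.511808*s^6 + 32.645952*s^5 + 82.514568*s^4 - 11.062377*s^3 - 146.029071*s^2 + 102.246093*s - 19.465109)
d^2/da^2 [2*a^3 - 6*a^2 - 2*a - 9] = 12*a - 12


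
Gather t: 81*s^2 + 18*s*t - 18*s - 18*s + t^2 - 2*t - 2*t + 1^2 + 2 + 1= 81*s^2 - 36*s + t^2 + t*(18*s - 4) + 4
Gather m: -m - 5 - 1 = -m - 6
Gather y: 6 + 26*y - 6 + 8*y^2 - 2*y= 8*y^2 + 24*y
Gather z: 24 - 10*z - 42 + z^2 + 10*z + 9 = z^2 - 9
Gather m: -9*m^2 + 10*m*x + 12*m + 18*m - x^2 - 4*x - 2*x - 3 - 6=-9*m^2 + m*(10*x + 30) - x^2 - 6*x - 9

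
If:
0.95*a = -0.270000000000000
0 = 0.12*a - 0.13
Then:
No Solution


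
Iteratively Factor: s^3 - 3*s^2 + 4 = (s - 2)*(s^2 - s - 2) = (s - 2)*(s + 1)*(s - 2)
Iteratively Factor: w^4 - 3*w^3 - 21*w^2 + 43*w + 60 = (w - 3)*(w^3 - 21*w - 20) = (w - 3)*(w + 4)*(w^2 - 4*w - 5) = (w - 3)*(w + 1)*(w + 4)*(w - 5)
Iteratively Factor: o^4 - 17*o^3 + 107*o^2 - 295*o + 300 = (o - 5)*(o^3 - 12*o^2 + 47*o - 60) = (o - 5)^2*(o^2 - 7*o + 12) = (o - 5)^2*(o - 4)*(o - 3)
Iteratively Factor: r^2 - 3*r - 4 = (r - 4)*(r + 1)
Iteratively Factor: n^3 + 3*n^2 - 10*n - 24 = (n - 3)*(n^2 + 6*n + 8) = (n - 3)*(n + 4)*(n + 2)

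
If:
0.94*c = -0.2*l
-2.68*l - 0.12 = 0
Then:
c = 0.01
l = -0.04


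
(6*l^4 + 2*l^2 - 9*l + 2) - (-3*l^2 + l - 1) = 6*l^4 + 5*l^2 - 10*l + 3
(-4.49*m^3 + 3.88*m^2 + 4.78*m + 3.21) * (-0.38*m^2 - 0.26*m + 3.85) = 1.7062*m^5 - 0.307*m^4 - 20.1117*m^3 + 12.4754*m^2 + 17.5684*m + 12.3585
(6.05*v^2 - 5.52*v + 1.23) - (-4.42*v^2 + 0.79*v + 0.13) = 10.47*v^2 - 6.31*v + 1.1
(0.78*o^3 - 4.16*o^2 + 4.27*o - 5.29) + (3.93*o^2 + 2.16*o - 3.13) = 0.78*o^3 - 0.23*o^2 + 6.43*o - 8.42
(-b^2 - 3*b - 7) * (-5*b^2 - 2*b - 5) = 5*b^4 + 17*b^3 + 46*b^2 + 29*b + 35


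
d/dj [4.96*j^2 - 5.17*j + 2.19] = 9.92*j - 5.17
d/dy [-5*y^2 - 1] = -10*y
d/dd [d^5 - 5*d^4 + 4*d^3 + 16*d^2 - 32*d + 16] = 5*d^4 - 20*d^3 + 12*d^2 + 32*d - 32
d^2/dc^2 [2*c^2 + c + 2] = 4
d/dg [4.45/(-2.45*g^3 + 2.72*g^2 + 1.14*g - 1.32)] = (32.7075*g^2 - 24.208*g - 5.073)/(2.45*g^3 - 2.72*g^2 - 1.14*g + 1.32)^2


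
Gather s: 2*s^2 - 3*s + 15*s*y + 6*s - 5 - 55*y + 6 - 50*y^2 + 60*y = 2*s^2 + s*(15*y + 3) - 50*y^2 + 5*y + 1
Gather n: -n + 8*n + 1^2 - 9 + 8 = 7*n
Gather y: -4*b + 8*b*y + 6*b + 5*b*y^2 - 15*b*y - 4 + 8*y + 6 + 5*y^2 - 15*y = 2*b + y^2*(5*b + 5) + y*(-7*b - 7) + 2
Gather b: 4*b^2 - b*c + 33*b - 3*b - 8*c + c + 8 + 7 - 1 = 4*b^2 + b*(30 - c) - 7*c + 14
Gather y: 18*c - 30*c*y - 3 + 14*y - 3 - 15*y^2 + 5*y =18*c - 15*y^2 + y*(19 - 30*c) - 6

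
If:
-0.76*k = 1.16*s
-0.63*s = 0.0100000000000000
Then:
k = 0.02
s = -0.02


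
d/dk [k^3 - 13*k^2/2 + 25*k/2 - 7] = 3*k^2 - 13*k + 25/2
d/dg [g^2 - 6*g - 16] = 2*g - 6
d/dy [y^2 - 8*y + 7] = 2*y - 8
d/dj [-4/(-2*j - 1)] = -8/(2*j + 1)^2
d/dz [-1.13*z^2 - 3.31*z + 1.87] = -2.26*z - 3.31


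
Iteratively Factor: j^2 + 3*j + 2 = (j + 2)*(j + 1)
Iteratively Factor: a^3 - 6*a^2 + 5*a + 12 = (a + 1)*(a^2 - 7*a + 12) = (a - 4)*(a + 1)*(a - 3)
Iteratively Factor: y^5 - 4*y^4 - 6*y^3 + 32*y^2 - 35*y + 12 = (y - 1)*(y^4 - 3*y^3 - 9*y^2 + 23*y - 12) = (y - 1)^2*(y^3 - 2*y^2 - 11*y + 12) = (y - 1)^2*(y + 3)*(y^2 - 5*y + 4) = (y - 1)^3*(y + 3)*(y - 4)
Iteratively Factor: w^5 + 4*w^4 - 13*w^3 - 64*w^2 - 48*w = (w + 3)*(w^4 + w^3 - 16*w^2 - 16*w) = w*(w + 3)*(w^3 + w^2 - 16*w - 16) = w*(w + 1)*(w + 3)*(w^2 - 16) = w*(w + 1)*(w + 3)*(w + 4)*(w - 4)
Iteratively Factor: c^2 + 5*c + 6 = (c + 3)*(c + 2)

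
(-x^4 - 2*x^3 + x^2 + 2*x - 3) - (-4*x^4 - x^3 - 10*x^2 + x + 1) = 3*x^4 - x^3 + 11*x^2 + x - 4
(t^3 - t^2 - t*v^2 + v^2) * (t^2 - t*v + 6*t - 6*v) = t^5 - t^4*v + 5*t^4 - t^3*v^2 - 5*t^3*v - 6*t^3 + t^2*v^3 - 5*t^2*v^2 + 6*t^2*v + 5*t*v^3 + 6*t*v^2 - 6*v^3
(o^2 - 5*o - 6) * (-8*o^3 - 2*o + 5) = -8*o^5 + 40*o^4 + 46*o^3 + 15*o^2 - 13*o - 30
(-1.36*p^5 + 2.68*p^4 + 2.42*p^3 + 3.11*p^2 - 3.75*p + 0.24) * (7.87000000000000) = -10.7032*p^5 + 21.0916*p^4 + 19.0454*p^3 + 24.4757*p^2 - 29.5125*p + 1.8888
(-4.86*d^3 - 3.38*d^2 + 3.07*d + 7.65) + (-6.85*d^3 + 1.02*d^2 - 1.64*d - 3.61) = -11.71*d^3 - 2.36*d^2 + 1.43*d + 4.04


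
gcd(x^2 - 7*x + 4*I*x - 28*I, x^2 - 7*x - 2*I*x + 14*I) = x - 7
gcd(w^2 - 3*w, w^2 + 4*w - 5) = 1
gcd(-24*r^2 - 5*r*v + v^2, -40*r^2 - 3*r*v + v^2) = 8*r - v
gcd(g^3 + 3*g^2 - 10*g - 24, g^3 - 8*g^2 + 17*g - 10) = 1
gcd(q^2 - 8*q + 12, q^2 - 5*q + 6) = q - 2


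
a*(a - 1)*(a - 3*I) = a^3 - a^2 - 3*I*a^2 + 3*I*a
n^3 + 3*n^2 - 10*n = n*(n - 2)*(n + 5)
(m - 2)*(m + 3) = m^2 + m - 6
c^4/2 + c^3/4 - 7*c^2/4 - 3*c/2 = c*(c/2 + 1/2)*(c - 2)*(c + 3/2)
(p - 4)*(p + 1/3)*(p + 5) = p^3 + 4*p^2/3 - 59*p/3 - 20/3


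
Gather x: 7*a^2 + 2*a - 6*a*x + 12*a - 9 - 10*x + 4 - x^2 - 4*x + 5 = 7*a^2 + 14*a - x^2 + x*(-6*a - 14)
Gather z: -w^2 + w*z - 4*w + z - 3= -w^2 - 4*w + z*(w + 1) - 3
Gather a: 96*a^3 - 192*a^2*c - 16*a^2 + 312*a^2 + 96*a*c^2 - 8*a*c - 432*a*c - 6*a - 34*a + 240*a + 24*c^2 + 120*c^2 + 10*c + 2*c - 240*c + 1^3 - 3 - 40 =96*a^3 + a^2*(296 - 192*c) + a*(96*c^2 - 440*c + 200) + 144*c^2 - 228*c - 42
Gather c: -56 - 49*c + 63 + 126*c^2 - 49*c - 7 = 126*c^2 - 98*c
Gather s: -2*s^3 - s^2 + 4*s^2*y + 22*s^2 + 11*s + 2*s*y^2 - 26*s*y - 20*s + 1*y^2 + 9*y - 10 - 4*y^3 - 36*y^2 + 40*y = -2*s^3 + s^2*(4*y + 21) + s*(2*y^2 - 26*y - 9) - 4*y^3 - 35*y^2 + 49*y - 10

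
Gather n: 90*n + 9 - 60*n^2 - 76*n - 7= -60*n^2 + 14*n + 2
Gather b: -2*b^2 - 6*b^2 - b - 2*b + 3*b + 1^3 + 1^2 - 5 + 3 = -8*b^2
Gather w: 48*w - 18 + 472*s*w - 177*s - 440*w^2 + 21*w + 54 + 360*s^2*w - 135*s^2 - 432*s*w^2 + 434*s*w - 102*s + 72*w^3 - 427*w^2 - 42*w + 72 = -135*s^2 - 279*s + 72*w^3 + w^2*(-432*s - 867) + w*(360*s^2 + 906*s + 27) + 108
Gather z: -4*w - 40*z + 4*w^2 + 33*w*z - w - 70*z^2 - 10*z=4*w^2 - 5*w - 70*z^2 + z*(33*w - 50)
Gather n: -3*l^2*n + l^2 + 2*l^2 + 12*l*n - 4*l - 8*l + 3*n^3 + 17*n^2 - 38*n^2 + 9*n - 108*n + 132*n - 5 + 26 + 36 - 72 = 3*l^2 - 12*l + 3*n^3 - 21*n^2 + n*(-3*l^2 + 12*l + 33) - 15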